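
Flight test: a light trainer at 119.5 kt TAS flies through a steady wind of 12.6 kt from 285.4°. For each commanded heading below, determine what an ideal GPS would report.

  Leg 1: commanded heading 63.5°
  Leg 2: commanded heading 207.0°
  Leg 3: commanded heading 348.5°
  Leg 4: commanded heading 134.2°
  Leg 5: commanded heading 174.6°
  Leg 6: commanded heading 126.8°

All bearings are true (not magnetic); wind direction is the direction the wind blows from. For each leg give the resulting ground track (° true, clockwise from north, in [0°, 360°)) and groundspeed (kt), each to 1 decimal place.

Leg 1: heading 63.5°; drift +3.7° → track 67.2°, groundspeed 129.2 kt
Leg 2: heading 207.0°; drift -6.0° → track 201.0°, groundspeed 117.6 kt
Leg 3: heading 348.5°; drift +5.6° → track 354.1°, groundspeed 114.4 kt
Leg 4: heading 134.2°; drift -2.7° → track 131.5°, groundspeed 130.7 kt
Leg 5: heading 174.6°; drift -5.4° → track 169.2°, groundspeed 124.5 kt
Leg 6: heading 126.8°; drift -2.0° → track 124.8°, groundspeed 131.3 kt

Leg 1: track=67.2°, groundspeed=129.2 kt
Leg 2: track=201.0°, groundspeed=117.6 kt
Leg 3: track=354.1°, groundspeed=114.4 kt
Leg 4: track=131.5°, groundspeed=130.7 kt
Leg 5: track=169.2°, groundspeed=124.5 kt
Leg 6: track=124.8°, groundspeed=131.3 kt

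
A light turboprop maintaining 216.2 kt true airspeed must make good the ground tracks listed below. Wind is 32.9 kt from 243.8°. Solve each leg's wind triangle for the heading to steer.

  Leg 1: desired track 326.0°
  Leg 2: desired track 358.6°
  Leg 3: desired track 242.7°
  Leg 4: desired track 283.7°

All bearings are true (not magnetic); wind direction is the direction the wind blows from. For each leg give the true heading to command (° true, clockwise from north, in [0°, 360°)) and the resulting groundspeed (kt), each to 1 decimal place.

Leg 1: desired track 326.0°; wind correction -8.7° → command heading 317.3°, groundspeed 209.3 kt
Leg 2: desired track 358.6°; wind correction -7.9° → command heading 350.7°, groundspeed 227.9 kt
Leg 3: desired track 242.7°; wind correction +0.2° → command heading 242.9°, groundspeed 183.3 kt
Leg 4: desired track 283.7°; wind correction -5.6° → command heading 278.1°, groundspeed 189.9 kt

Leg 1: heading=317.3°, groundspeed=209.3 kt
Leg 2: heading=350.7°, groundspeed=227.9 kt
Leg 3: heading=242.9°, groundspeed=183.3 kt
Leg 4: heading=278.1°, groundspeed=189.9 kt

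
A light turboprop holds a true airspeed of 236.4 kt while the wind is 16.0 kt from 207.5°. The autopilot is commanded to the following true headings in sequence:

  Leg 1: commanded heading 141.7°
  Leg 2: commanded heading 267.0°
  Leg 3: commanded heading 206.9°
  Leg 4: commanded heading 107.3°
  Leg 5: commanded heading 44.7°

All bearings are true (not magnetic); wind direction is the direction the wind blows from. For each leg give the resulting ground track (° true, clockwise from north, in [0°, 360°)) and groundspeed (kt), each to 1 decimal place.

Leg 1: track=138.1°, groundspeed=230.3 kt
Leg 2: track=270.5°, groundspeed=228.7 kt
Leg 3: track=206.9°, groundspeed=220.4 kt
Leg 4: track=103.5°, groundspeed=239.8 kt
Leg 5: track=43.6°, groundspeed=251.7 kt

Leg 1: heading 141.7°; drift -3.6° → track 138.1°, groundspeed 230.3 kt
Leg 2: heading 267.0°; drift +3.5° → track 270.5°, groundspeed 228.7 kt
Leg 3: heading 206.9°; drift +0.0° → track 206.9°, groundspeed 220.4 kt
Leg 4: heading 107.3°; drift -3.8° → track 103.5°, groundspeed 239.8 kt
Leg 5: heading 44.7°; drift -1.1° → track 43.6°, groundspeed 251.7 kt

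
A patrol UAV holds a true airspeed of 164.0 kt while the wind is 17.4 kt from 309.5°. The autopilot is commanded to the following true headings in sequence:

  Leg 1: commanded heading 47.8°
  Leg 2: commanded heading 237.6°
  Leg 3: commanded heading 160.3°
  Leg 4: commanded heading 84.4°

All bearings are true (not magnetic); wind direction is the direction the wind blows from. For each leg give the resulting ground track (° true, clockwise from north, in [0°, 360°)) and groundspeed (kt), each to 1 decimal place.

Leg 1: track=53.7°, groundspeed=167.4 kt
Leg 2: track=231.6°, groundspeed=159.5 kt
Leg 3: track=157.4°, groundspeed=179.2 kt
Leg 4: track=88.4°, groundspeed=176.7 kt

Leg 1: heading 47.8°; drift +5.9° → track 53.7°, groundspeed 167.4 kt
Leg 2: heading 237.6°; drift -6.0° → track 231.6°, groundspeed 159.5 kt
Leg 3: heading 160.3°; drift -2.9° → track 157.4°, groundspeed 179.2 kt
Leg 4: heading 84.4°; drift +4.0° → track 88.4°, groundspeed 176.7 kt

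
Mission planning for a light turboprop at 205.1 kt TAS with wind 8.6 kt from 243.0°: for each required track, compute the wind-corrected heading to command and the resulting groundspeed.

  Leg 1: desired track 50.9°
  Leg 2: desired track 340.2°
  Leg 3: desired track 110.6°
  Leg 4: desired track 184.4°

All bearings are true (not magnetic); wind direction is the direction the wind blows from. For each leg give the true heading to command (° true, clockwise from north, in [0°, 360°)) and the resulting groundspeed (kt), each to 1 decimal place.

Leg 1: desired track 50.9°; wind correction -0.5° → command heading 50.4°, groundspeed 213.5 kt
Leg 2: desired track 340.2°; wind correction -2.4° → command heading 337.8°, groundspeed 206.0 kt
Leg 3: desired track 110.6°; wind correction +1.8° → command heading 112.4°, groundspeed 210.8 kt
Leg 4: desired track 184.4°; wind correction +2.1° → command heading 186.5°, groundspeed 200.5 kt

Leg 1: heading=50.4°, groundspeed=213.5 kt
Leg 2: heading=337.8°, groundspeed=206.0 kt
Leg 3: heading=112.4°, groundspeed=210.8 kt
Leg 4: heading=186.5°, groundspeed=200.5 kt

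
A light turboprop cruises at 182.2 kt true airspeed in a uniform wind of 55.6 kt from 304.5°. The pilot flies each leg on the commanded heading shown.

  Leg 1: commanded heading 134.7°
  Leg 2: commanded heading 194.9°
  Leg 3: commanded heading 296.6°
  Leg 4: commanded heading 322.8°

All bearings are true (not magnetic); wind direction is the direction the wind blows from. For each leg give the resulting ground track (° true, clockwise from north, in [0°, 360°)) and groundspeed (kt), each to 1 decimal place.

Leg 1: track=132.3°, groundspeed=237.1 kt
Leg 2: track=180.3°, groundspeed=207.6 kt
Leg 3: track=293.2°, groundspeed=127.4 kt
Leg 4: track=330.5°, groundspeed=130.6 kt

Leg 1: heading 134.7°; drift -2.4° → track 132.3°, groundspeed 237.1 kt
Leg 2: heading 194.9°; drift -14.6° → track 180.3°, groundspeed 207.6 kt
Leg 3: heading 296.6°; drift -3.4° → track 293.2°, groundspeed 127.4 kt
Leg 4: heading 322.8°; drift +7.7° → track 330.5°, groundspeed 130.6 kt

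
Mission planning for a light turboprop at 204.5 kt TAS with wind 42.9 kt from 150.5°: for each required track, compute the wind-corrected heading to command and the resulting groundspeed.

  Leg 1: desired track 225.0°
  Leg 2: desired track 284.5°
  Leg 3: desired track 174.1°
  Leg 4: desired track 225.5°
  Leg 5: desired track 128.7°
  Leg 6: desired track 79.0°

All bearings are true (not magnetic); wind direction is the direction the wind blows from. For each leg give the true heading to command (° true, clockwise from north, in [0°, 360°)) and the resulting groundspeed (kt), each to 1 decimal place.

Leg 1: heading=213.3°, groundspeed=188.8 kt
Leg 2: heading=275.8°, groundspeed=232.0 kt
Leg 3: heading=169.3°, groundspeed=164.5 kt
Leg 4: heading=213.8°, groundspeed=189.2 kt
Leg 5: heading=133.2°, groundspeed=164.0 kt
Leg 6: heading=90.5°, groundspeed=186.8 kt

Leg 1: desired track 225.0°; wind correction -11.7° → command heading 213.3°, groundspeed 188.8 kt
Leg 2: desired track 284.5°; wind correction -8.7° → command heading 275.8°, groundspeed 232.0 kt
Leg 3: desired track 174.1°; wind correction -4.8° → command heading 169.3°, groundspeed 164.5 kt
Leg 4: desired track 225.5°; wind correction -11.7° → command heading 213.8°, groundspeed 189.2 kt
Leg 5: desired track 128.7°; wind correction +4.5° → command heading 133.2°, groundspeed 164.0 kt
Leg 6: desired track 79.0°; wind correction +11.5° → command heading 90.5°, groundspeed 186.8 kt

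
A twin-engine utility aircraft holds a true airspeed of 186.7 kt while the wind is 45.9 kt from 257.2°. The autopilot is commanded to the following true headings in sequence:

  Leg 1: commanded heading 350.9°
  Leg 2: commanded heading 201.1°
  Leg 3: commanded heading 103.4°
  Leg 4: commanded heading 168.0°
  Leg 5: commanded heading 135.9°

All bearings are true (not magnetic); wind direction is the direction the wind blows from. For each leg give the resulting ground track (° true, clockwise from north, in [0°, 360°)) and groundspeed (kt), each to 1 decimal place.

Leg 1: heading 350.9°; drift +13.6° → track 4.5°, groundspeed 195.1 kt
Leg 2: heading 201.1°; drift -13.3° → track 187.8°, groundspeed 165.5 kt
Leg 3: heading 103.4°; drift -5.1° → track 98.3°, groundspeed 228.8 kt
Leg 4: heading 168.0°; drift -13.9° → track 154.1°, groundspeed 191.6 kt
Leg 5: heading 135.9°; drift -10.6° → track 125.3°, groundspeed 214.2 kt

Leg 1: track=4.5°, groundspeed=195.1 kt
Leg 2: track=187.8°, groundspeed=165.5 kt
Leg 3: track=98.3°, groundspeed=228.8 kt
Leg 4: track=154.1°, groundspeed=191.6 kt
Leg 5: track=125.3°, groundspeed=214.2 kt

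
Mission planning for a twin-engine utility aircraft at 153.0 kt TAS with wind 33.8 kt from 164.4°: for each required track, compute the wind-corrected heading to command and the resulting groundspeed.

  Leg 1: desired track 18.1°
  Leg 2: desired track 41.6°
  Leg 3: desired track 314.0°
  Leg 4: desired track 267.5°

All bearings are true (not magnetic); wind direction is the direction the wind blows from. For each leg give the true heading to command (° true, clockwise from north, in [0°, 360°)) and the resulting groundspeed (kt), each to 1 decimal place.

Leg 1: heading=25.1°, groundspeed=180.0 kt
Leg 2: heading=52.3°, groundspeed=168.6 kt
Leg 3: heading=307.6°, groundspeed=181.2 kt
Leg 4: heading=255.1°, groundspeed=157.1 kt

Leg 1: desired track 18.1°; wind correction +7.0° → command heading 25.1°, groundspeed 180.0 kt
Leg 2: desired track 41.6°; wind correction +10.7° → command heading 52.3°, groundspeed 168.6 kt
Leg 3: desired track 314.0°; wind correction -6.4° → command heading 307.6°, groundspeed 181.2 kt
Leg 4: desired track 267.5°; wind correction -12.4° → command heading 255.1°, groundspeed 157.1 kt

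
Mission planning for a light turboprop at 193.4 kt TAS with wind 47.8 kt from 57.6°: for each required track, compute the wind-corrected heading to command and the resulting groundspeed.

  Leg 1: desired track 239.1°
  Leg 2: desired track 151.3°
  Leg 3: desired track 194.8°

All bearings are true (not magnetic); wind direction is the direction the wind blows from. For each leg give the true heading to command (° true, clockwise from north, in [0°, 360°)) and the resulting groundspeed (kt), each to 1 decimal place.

Leg 1: desired track 239.1°; wind correction +0.4° → command heading 239.5°, groundspeed 241.2 kt
Leg 2: desired track 151.3°; wind correction -14.3° → command heading 137.0°, groundspeed 190.5 kt
Leg 3: desired track 194.8°; wind correction -9.7° → command heading 185.1°, groundspeed 225.7 kt

Leg 1: heading=239.5°, groundspeed=241.2 kt
Leg 2: heading=137.0°, groundspeed=190.5 kt
Leg 3: heading=185.1°, groundspeed=225.7 kt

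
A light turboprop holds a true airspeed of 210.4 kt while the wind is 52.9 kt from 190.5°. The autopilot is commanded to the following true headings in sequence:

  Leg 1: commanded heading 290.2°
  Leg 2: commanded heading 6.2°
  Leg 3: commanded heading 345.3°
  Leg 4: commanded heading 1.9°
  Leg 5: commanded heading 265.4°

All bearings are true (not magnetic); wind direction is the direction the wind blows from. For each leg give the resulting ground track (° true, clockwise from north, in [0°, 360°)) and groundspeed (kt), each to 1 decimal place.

Leg 1: track=303.6°, groundspeed=225.4 kt
Leg 2: track=7.1°, groundspeed=263.2 kt
Leg 3: track=350.3°, groundspeed=259.2 kt
Leg 4: track=3.6°, groundspeed=262.8 kt
Leg 5: track=280.0°, groundspeed=203.1 kt

Leg 1: heading 290.2°; drift +13.4° → track 303.6°, groundspeed 225.4 kt
Leg 2: heading 6.2°; drift +0.9° → track 7.1°, groundspeed 263.2 kt
Leg 3: heading 345.3°; drift +5.0° → track 350.3°, groundspeed 259.2 kt
Leg 4: heading 1.9°; drift +1.7° → track 3.6°, groundspeed 262.8 kt
Leg 5: heading 265.4°; drift +14.6° → track 280.0°, groundspeed 203.1 kt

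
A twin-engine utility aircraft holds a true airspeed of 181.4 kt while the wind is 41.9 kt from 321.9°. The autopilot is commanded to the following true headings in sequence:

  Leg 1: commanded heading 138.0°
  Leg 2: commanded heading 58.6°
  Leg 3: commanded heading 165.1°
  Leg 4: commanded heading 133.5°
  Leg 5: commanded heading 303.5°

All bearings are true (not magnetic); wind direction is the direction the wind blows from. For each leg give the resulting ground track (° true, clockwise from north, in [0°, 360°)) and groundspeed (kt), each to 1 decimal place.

Leg 1: heading 138.0°; drift +0.7° → track 138.7°, groundspeed 223.2 kt
Leg 2: heading 58.6°; drift +12.6° → track 71.2°, groundspeed 190.9 kt
Leg 3: heading 165.1°; drift -4.3° → track 160.8°, groundspeed 220.5 kt
Leg 4: heading 133.5°; drift +1.6° → track 135.1°, groundspeed 222.9 kt
Leg 5: heading 303.5°; drift -5.3° → track 298.2°, groundspeed 142.3 kt

Leg 1: track=138.7°, groundspeed=223.2 kt
Leg 2: track=71.2°, groundspeed=190.9 kt
Leg 3: track=160.8°, groundspeed=220.5 kt
Leg 4: track=135.1°, groundspeed=222.9 kt
Leg 5: track=298.2°, groundspeed=142.3 kt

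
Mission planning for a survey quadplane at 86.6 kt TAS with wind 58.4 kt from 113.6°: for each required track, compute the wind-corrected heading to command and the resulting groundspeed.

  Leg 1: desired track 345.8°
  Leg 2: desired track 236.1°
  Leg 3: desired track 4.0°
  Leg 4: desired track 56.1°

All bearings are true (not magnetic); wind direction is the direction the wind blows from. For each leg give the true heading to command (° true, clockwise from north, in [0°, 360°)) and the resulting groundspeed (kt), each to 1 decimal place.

Leg 1: desired track 345.8°; wind correction +32.2° → command heading 18.0°, groundspeed 109.1 kt
Leg 2: desired track 236.1°; wind correction -34.7° → command heading 201.4°, groundspeed 102.6 kt
Leg 3: desired track 4.0°; wind correction +39.4° → command heading 43.4°, groundspeed 86.5 kt
Leg 4: desired track 56.1°; wind correction +34.7° → command heading 90.8°, groundspeed 39.9 kt

Leg 1: heading=18.0°, groundspeed=109.1 kt
Leg 2: heading=201.4°, groundspeed=102.6 kt
Leg 3: heading=43.4°, groundspeed=86.5 kt
Leg 4: heading=90.8°, groundspeed=39.9 kt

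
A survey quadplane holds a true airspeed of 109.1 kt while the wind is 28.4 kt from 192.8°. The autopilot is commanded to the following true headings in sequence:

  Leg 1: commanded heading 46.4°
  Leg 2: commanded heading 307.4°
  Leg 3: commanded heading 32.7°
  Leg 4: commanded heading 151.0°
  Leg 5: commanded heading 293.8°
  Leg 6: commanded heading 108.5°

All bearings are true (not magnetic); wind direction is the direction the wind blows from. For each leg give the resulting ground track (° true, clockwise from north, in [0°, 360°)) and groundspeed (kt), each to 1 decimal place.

Leg 1: heading 46.4°; drift -6.8° → track 39.6°, groundspeed 133.7 kt
Leg 2: heading 307.4°; drift +12.1° → track 319.5°, groundspeed 123.6 kt
Leg 3: heading 32.7°; drift -4.1° → track 28.6°, groundspeed 136.1 kt
Leg 4: heading 151.0°; drift -12.1° → track 138.9°, groundspeed 89.9 kt
Leg 5: heading 293.8°; drift +13.7° → track 307.5°, groundspeed 117.9 kt
Leg 6: heading 108.5°; drift -14.9° → track 93.6°, groundspeed 110.0 kt

Leg 1: track=39.6°, groundspeed=133.7 kt
Leg 2: track=319.5°, groundspeed=123.6 kt
Leg 3: track=28.6°, groundspeed=136.1 kt
Leg 4: track=138.9°, groundspeed=89.9 kt
Leg 5: track=307.5°, groundspeed=117.9 kt
Leg 6: track=93.6°, groundspeed=110.0 kt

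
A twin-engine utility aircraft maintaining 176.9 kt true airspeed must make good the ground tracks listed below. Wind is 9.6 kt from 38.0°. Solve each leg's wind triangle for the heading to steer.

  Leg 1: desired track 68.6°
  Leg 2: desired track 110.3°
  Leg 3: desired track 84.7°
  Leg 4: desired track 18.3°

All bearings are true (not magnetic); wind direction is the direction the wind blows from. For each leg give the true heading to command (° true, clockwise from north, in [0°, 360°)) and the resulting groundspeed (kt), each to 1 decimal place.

Leg 1: heading=67.0°, groundspeed=168.6 kt
Leg 2: heading=107.3°, groundspeed=173.7 kt
Leg 3: heading=82.4°, groundspeed=170.2 kt
Leg 4: heading=19.3°, groundspeed=167.8 kt

Leg 1: desired track 68.6°; wind correction -1.6° → command heading 67.0°, groundspeed 168.6 kt
Leg 2: desired track 110.3°; wind correction -3.0° → command heading 107.3°, groundspeed 173.7 kt
Leg 3: desired track 84.7°; wind correction -2.3° → command heading 82.4°, groundspeed 170.2 kt
Leg 4: desired track 18.3°; wind correction +1.0° → command heading 19.3°, groundspeed 167.8 kt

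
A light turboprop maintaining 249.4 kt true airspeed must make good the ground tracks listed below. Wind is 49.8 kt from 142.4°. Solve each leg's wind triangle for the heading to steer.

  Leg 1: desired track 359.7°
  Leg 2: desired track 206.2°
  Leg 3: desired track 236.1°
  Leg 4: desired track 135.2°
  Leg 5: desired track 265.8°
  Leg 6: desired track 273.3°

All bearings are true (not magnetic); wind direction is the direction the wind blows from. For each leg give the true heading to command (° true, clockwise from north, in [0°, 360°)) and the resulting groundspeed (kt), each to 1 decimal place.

Leg 1: desired track 359.7°; wind correction +7.0° → command heading 6.7°, groundspeed 287.2 kt
Leg 2: desired track 206.2°; wind correction -10.3° → command heading 195.9°, groundspeed 223.4 kt
Leg 3: desired track 236.1°; wind correction -11.5° → command heading 224.6°, groundspeed 247.6 kt
Leg 4: desired track 135.2°; wind correction +1.4° → command heading 136.6°, groundspeed 199.9 kt
Leg 5: desired track 265.8°; wind correction -9.6° → command heading 256.2°, groundspeed 273.3 kt
Leg 6: desired track 273.3°; wind correction -8.7° → command heading 264.6°, groundspeed 279.1 kt

Leg 1: heading=6.7°, groundspeed=287.2 kt
Leg 2: heading=195.9°, groundspeed=223.4 kt
Leg 3: heading=224.6°, groundspeed=247.6 kt
Leg 4: heading=136.6°, groundspeed=199.9 kt
Leg 5: heading=256.2°, groundspeed=273.3 kt
Leg 6: heading=264.6°, groundspeed=279.1 kt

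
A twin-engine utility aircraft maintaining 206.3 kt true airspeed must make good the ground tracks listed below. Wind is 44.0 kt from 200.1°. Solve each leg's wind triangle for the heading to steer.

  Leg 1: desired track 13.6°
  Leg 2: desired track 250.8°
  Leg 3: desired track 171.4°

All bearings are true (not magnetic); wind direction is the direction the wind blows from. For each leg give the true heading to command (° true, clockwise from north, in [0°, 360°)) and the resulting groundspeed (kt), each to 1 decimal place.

Leg 1: heading=12.2°, groundspeed=250.0 kt
Leg 2: heading=241.3°, groundspeed=175.6 kt
Leg 3: heading=177.3°, groundspeed=166.6 kt

Leg 1: desired track 13.6°; wind correction -1.4° → command heading 12.2°, groundspeed 250.0 kt
Leg 2: desired track 250.8°; wind correction -9.5° → command heading 241.3°, groundspeed 175.6 kt
Leg 3: desired track 171.4°; wind correction +5.9° → command heading 177.3°, groundspeed 166.6 kt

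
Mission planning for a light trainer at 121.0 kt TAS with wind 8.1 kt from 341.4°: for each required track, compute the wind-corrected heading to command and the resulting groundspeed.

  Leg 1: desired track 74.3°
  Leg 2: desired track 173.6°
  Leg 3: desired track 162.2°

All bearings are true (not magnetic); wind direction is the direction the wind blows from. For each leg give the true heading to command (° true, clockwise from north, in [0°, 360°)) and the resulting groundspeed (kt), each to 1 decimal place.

Leg 1: desired track 74.3°; wind correction -3.8° → command heading 70.5°, groundspeed 121.1 kt
Leg 2: desired track 173.6°; wind correction +0.8° → command heading 174.4°, groundspeed 128.9 kt
Leg 3: desired track 162.2°; wind correction +0.1° → command heading 162.3°, groundspeed 129.1 kt

Leg 1: heading=70.5°, groundspeed=121.1 kt
Leg 2: heading=174.4°, groundspeed=128.9 kt
Leg 3: heading=162.3°, groundspeed=129.1 kt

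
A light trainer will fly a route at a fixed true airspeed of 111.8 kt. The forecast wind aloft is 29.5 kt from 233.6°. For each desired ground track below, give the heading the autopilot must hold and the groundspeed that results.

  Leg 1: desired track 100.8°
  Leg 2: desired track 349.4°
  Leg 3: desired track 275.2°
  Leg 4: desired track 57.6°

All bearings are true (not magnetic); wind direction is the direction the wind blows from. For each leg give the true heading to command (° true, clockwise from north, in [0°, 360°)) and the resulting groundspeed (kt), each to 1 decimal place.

Leg 1: desired track 100.8°; wind correction +11.2° → command heading 112.0°, groundspeed 129.7 kt
Leg 2: desired track 349.4°; wind correction -13.7° → command heading 335.7°, groundspeed 121.4 kt
Leg 3: desired track 275.2°; wind correction -10.1° → command heading 265.1°, groundspeed 88.0 kt
Leg 4: desired track 57.6°; wind correction +1.1° → command heading 58.7°, groundspeed 141.2 kt

Leg 1: heading=112.0°, groundspeed=129.7 kt
Leg 2: heading=335.7°, groundspeed=121.4 kt
Leg 3: heading=265.1°, groundspeed=88.0 kt
Leg 4: heading=58.7°, groundspeed=141.2 kt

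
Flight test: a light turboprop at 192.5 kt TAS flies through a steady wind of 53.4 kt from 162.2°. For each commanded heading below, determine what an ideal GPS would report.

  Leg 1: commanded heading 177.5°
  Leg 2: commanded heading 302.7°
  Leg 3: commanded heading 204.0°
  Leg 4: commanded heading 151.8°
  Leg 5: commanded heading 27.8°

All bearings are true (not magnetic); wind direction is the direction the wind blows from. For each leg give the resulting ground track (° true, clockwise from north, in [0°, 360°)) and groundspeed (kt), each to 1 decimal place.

Leg 1: heading 177.5°; drift +5.7° → track 183.2°, groundspeed 141.7 kt
Leg 2: heading 302.7°; drift +8.3° → track 311.0°, groundspeed 236.2 kt
Leg 3: heading 204.0°; drift +13.1° → track 217.1°, groundspeed 156.8 kt
Leg 4: heading 151.8°; drift -3.9° → track 147.9°, groundspeed 140.3 kt
Leg 5: heading 27.8°; drift -9.4° → track 18.4°, groundspeed 233.0 kt

Leg 1: track=183.2°, groundspeed=141.7 kt
Leg 2: track=311.0°, groundspeed=236.2 kt
Leg 3: track=217.1°, groundspeed=156.8 kt
Leg 4: track=147.9°, groundspeed=140.3 kt
Leg 5: track=18.4°, groundspeed=233.0 kt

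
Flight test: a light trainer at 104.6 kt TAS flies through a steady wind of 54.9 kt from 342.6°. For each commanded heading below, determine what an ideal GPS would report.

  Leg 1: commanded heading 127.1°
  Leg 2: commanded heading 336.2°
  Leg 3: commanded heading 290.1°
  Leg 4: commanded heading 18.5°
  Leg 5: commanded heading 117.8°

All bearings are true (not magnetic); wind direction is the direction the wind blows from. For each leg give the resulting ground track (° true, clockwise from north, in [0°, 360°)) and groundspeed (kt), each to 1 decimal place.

Leg 1: track=139.2°, groundspeed=152.7 kt
Leg 2: track=329.2°, groundspeed=50.4 kt
Leg 3: track=258.6°, groundspeed=83.4 kt
Leg 4: track=46.7°, groundspeed=68.2 kt
Leg 5: track=132.9°, groundspeed=148.7 kt

Leg 1: heading 127.1°; drift +12.1° → track 139.2°, groundspeed 152.7 kt
Leg 2: heading 336.2°; drift -7.0° → track 329.2°, groundspeed 50.4 kt
Leg 3: heading 290.1°; drift -31.5° → track 258.6°, groundspeed 83.4 kt
Leg 4: heading 18.5°; drift +28.2° → track 46.7°, groundspeed 68.2 kt
Leg 5: heading 117.8°; drift +15.1° → track 132.9°, groundspeed 148.7 kt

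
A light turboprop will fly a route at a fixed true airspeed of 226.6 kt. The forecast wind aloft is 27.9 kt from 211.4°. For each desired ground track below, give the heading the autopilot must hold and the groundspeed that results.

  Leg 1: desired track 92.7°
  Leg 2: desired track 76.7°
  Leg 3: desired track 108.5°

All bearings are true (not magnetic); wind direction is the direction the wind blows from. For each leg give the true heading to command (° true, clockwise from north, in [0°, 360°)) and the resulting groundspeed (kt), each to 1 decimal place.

Leg 1: heading=98.9°, groundspeed=238.7 kt
Leg 2: heading=81.7°, groundspeed=245.4 kt
Leg 3: heading=115.4°, groundspeed=231.2 kt

Leg 1: desired track 92.7°; wind correction +6.2° → command heading 98.9°, groundspeed 238.7 kt
Leg 2: desired track 76.7°; wind correction +5.0° → command heading 81.7°, groundspeed 245.4 kt
Leg 3: desired track 108.5°; wind correction +6.9° → command heading 115.4°, groundspeed 231.2 kt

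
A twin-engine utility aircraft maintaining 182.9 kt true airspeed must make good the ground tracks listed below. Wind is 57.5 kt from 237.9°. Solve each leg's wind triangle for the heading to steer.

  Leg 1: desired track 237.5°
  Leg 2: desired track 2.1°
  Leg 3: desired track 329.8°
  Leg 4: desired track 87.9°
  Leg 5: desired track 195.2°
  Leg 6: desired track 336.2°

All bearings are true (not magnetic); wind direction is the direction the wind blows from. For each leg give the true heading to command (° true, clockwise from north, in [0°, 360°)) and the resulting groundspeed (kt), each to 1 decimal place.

Leg 1: desired track 237.5°; wind correction +0.1° → command heading 237.6°, groundspeed 125.4 kt
Leg 2: desired track 2.1°; wind correction -15.1° → command heading 347.0°, groundspeed 208.9 kt
Leg 3: desired track 329.8°; wind correction -18.3° → command heading 311.5°, groundspeed 175.5 kt
Leg 4: desired track 87.9°; wind correction +9.0° → command heading 96.9°, groundspeed 230.4 kt
Leg 5: desired track 195.2°; wind correction +12.3° → command heading 207.5°, groundspeed 136.4 kt
Leg 6: desired track 336.2°; wind correction -18.1° → command heading 318.1°, groundspeed 182.1 kt

Leg 1: heading=237.6°, groundspeed=125.4 kt
Leg 2: heading=347.0°, groundspeed=208.9 kt
Leg 3: heading=311.5°, groundspeed=175.5 kt
Leg 4: heading=96.9°, groundspeed=230.4 kt
Leg 5: heading=207.5°, groundspeed=136.4 kt
Leg 6: heading=318.1°, groundspeed=182.1 kt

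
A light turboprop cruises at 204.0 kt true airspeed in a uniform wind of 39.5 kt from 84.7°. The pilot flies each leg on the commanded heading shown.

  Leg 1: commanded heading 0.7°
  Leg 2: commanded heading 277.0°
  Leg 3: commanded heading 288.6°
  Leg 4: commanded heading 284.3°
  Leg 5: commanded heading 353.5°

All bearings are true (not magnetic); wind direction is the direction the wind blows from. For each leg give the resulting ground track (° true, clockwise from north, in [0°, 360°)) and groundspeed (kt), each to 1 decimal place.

Leg 1: track=349.6°, groundspeed=203.7 kt
Leg 2: track=275.0°, groundspeed=242.7 kt
Leg 3: track=284.8°, groundspeed=240.6 kt
Leg 4: track=281.2°, groundspeed=241.6 kt
Leg 5: track=342.6°, groundspeed=208.6 kt

Leg 1: heading 0.7°; drift -11.1° → track 349.6°, groundspeed 203.7 kt
Leg 2: heading 277.0°; drift -2.0° → track 275.0°, groundspeed 242.7 kt
Leg 3: heading 288.6°; drift -3.8° → track 284.8°, groundspeed 240.6 kt
Leg 4: heading 284.3°; drift -3.1° → track 281.2°, groundspeed 241.6 kt
Leg 5: heading 353.5°; drift -10.9° → track 342.6°, groundspeed 208.6 kt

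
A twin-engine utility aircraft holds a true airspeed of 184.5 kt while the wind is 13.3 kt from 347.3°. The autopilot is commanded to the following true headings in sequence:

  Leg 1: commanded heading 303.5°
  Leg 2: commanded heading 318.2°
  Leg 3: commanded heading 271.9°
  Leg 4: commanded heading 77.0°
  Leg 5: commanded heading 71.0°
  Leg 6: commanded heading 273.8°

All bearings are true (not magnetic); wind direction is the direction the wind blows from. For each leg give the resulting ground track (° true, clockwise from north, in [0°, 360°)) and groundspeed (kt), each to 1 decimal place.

Leg 1: heading 303.5°; drift -3.0° → track 300.5°, groundspeed 175.1 kt
Leg 2: heading 318.2°; drift -2.1° → track 316.1°, groundspeed 173.0 kt
Leg 3: heading 271.9°; drift -4.1° → track 267.8°, groundspeed 181.6 kt
Leg 4: heading 77.0°; drift +4.1° → track 81.1°, groundspeed 184.9 kt
Leg 5: heading 71.0°; drift +4.1° → track 75.1°, groundspeed 183.5 kt
Leg 6: heading 273.8°; drift -4.0° → track 269.8°, groundspeed 181.2 kt

Leg 1: track=300.5°, groundspeed=175.1 kt
Leg 2: track=316.1°, groundspeed=173.0 kt
Leg 3: track=267.8°, groundspeed=181.6 kt
Leg 4: track=81.1°, groundspeed=184.9 kt
Leg 5: track=75.1°, groundspeed=183.5 kt
Leg 6: track=269.8°, groundspeed=181.2 kt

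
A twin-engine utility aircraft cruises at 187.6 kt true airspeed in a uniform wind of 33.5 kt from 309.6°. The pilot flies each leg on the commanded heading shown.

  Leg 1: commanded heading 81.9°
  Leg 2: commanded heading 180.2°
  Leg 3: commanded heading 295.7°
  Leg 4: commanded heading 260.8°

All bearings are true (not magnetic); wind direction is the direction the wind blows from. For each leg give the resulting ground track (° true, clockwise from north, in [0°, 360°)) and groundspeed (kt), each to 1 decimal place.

Leg 1: heading 81.9°; drift +6.7° → track 88.6°, groundspeed 211.6 kt
Leg 2: heading 180.2°; drift -7.1° → track 173.1°, groundspeed 210.5 kt
Leg 3: heading 295.7°; drift -3.0° → track 292.7°, groundspeed 155.3 kt
Leg 4: heading 260.8°; drift -8.7° → track 252.1°, groundspeed 167.4 kt

Leg 1: track=88.6°, groundspeed=211.6 kt
Leg 2: track=173.1°, groundspeed=210.5 kt
Leg 3: track=292.7°, groundspeed=155.3 kt
Leg 4: track=252.1°, groundspeed=167.4 kt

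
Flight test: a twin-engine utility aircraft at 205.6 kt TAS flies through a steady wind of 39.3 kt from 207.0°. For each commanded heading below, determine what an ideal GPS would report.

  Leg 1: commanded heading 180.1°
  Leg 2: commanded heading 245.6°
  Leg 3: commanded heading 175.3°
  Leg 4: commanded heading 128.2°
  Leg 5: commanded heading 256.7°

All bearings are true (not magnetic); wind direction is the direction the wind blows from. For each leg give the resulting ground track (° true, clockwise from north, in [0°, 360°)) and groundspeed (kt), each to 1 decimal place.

Leg 1: track=174.1°, groundspeed=171.5 kt
Leg 2: track=253.6°, groundspeed=176.6 kt
Leg 3: track=168.5°, groundspeed=173.4 kt
Leg 4: track=117.2°, groundspeed=201.7 kt
Leg 5: track=266.1°, groundspeed=182.7 kt

Leg 1: heading 180.1°; drift -6.0° → track 174.1°, groundspeed 171.5 kt
Leg 2: heading 245.6°; drift +8.0° → track 253.6°, groundspeed 176.6 kt
Leg 3: heading 175.3°; drift -6.8° → track 168.5°, groundspeed 173.4 kt
Leg 4: heading 128.2°; drift -11.0° → track 117.2°, groundspeed 201.7 kt
Leg 5: heading 256.7°; drift +9.4° → track 266.1°, groundspeed 182.7 kt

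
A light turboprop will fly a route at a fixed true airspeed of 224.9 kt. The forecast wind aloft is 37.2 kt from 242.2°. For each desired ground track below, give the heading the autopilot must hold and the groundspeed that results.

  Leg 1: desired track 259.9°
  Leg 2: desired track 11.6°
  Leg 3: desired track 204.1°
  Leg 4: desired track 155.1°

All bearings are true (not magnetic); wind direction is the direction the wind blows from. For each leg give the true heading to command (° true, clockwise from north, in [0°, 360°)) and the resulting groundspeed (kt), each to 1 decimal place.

Leg 1: desired track 259.9°; wind correction -2.9° → command heading 257.0°, groundspeed 189.2 kt
Leg 2: desired track 11.6°; wind correction -7.3° → command heading 4.3°, groundspeed 246.7 kt
Leg 3: desired track 204.1°; wind correction +5.9° → command heading 210.0°, groundspeed 194.5 kt
Leg 4: desired track 155.1°; wind correction +9.5° → command heading 164.6°, groundspeed 219.9 kt

Leg 1: heading=257.0°, groundspeed=189.2 kt
Leg 2: heading=4.3°, groundspeed=246.7 kt
Leg 3: heading=210.0°, groundspeed=194.5 kt
Leg 4: heading=164.6°, groundspeed=219.9 kt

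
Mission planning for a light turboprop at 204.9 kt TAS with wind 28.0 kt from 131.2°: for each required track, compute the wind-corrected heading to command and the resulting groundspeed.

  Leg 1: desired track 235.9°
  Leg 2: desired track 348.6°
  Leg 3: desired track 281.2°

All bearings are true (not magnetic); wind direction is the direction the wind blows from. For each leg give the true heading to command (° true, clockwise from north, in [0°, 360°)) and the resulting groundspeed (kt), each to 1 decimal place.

Leg 1: desired track 235.9°; wind correction -7.6° → command heading 228.3°, groundspeed 210.2 kt
Leg 2: desired track 348.6°; wind correction +4.8° → command heading 353.4°, groundspeed 226.4 kt
Leg 3: desired track 281.2°; wind correction -3.9° → command heading 277.3°, groundspeed 228.7 kt

Leg 1: heading=228.3°, groundspeed=210.2 kt
Leg 2: heading=353.4°, groundspeed=226.4 kt
Leg 3: heading=277.3°, groundspeed=228.7 kt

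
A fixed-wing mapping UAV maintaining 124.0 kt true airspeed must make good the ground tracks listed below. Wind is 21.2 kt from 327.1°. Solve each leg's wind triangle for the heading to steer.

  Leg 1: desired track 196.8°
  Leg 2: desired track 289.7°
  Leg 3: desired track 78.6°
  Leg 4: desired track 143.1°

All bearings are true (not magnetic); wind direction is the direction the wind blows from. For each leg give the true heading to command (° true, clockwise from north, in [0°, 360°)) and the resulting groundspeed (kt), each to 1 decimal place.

Leg 1: heading=204.3°, groundspeed=136.7 kt
Leg 2: heading=295.7°, groundspeed=106.5 kt
Leg 3: heading=69.4°, groundspeed=130.2 kt
Leg 4: heading=142.4°, groundspeed=145.1 kt

Leg 1: desired track 196.8°; wind correction +7.5° → command heading 204.3°, groundspeed 136.7 kt
Leg 2: desired track 289.7°; wind correction +6.0° → command heading 295.7°, groundspeed 106.5 kt
Leg 3: desired track 78.6°; wind correction -9.2° → command heading 69.4°, groundspeed 130.2 kt
Leg 4: desired track 143.1°; wind correction -0.7° → command heading 142.4°, groundspeed 145.1 kt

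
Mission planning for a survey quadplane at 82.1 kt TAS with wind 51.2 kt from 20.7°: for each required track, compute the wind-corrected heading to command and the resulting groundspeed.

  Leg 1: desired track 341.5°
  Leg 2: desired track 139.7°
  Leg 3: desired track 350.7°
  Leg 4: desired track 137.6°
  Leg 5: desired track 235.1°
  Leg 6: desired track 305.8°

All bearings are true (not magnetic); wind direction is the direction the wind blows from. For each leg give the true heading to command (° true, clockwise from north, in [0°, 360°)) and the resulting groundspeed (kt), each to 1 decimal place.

Leg 1: desired track 341.5°; wind correction +23.2° → command heading 4.7°, groundspeed 35.8 kt
Leg 2: desired track 139.7°; wind correction -33.1° → command heading 106.6°, groundspeed 93.6 kt
Leg 3: desired track 350.7°; wind correction +18.2° → command heading 8.9°, groundspeed 33.7 kt
Leg 4: desired track 137.6°; wind correction -33.8° → command heading 103.8°, groundspeed 91.4 kt
Leg 5: desired track 235.1°; wind correction +20.6° → command heading 255.7°, groundspeed 119.1 kt
Leg 6: desired track 305.8°; wind correction +37.0° → command heading 342.8°, groundspeed 52.2 kt

Leg 1: heading=4.7°, groundspeed=35.8 kt
Leg 2: heading=106.6°, groundspeed=93.6 kt
Leg 3: heading=8.9°, groundspeed=33.7 kt
Leg 4: heading=103.8°, groundspeed=91.4 kt
Leg 5: heading=255.7°, groundspeed=119.1 kt
Leg 6: heading=342.8°, groundspeed=52.2 kt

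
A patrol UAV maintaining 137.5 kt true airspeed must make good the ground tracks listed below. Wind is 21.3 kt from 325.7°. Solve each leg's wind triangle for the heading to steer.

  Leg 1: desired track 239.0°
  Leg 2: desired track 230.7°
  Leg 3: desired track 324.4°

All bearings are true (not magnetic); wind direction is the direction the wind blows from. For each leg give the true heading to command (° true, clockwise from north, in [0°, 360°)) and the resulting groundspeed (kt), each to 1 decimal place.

Leg 1: desired track 239.0°; wind correction +8.9° → command heading 247.9°, groundspeed 134.6 kt
Leg 2: desired track 230.7°; wind correction +8.9° → command heading 239.6°, groundspeed 137.7 kt
Leg 3: desired track 324.4°; wind correction +0.2° → command heading 324.6°, groundspeed 116.2 kt

Leg 1: heading=247.9°, groundspeed=134.6 kt
Leg 2: heading=239.6°, groundspeed=137.7 kt
Leg 3: heading=324.6°, groundspeed=116.2 kt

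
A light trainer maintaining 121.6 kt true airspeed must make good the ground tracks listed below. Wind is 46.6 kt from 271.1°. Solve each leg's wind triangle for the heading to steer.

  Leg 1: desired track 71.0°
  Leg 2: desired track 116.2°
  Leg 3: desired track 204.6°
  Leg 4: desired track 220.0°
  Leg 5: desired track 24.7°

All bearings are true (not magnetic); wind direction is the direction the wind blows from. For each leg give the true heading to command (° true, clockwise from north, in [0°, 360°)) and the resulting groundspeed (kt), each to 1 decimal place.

Leg 1: desired track 71.0°; wind correction -7.6° → command heading 63.4°, groundspeed 164.3 kt
Leg 2: desired track 116.2°; wind correction +9.4° → command heading 125.6°, groundspeed 162.2 kt
Leg 3: desired track 204.6°; wind correction +20.6° → command heading 225.2°, groundspeed 95.3 kt
Leg 4: desired track 220.0°; wind correction +17.4° → command heading 237.4°, groundspeed 86.8 kt
Leg 5: desired track 24.7°; wind correction -20.6° → command heading 4.1°, groundspeed 132.5 kt

Leg 1: heading=63.4°, groundspeed=164.3 kt
Leg 2: heading=125.6°, groundspeed=162.2 kt
Leg 3: heading=225.2°, groundspeed=95.3 kt
Leg 4: heading=237.4°, groundspeed=86.8 kt
Leg 5: heading=4.1°, groundspeed=132.5 kt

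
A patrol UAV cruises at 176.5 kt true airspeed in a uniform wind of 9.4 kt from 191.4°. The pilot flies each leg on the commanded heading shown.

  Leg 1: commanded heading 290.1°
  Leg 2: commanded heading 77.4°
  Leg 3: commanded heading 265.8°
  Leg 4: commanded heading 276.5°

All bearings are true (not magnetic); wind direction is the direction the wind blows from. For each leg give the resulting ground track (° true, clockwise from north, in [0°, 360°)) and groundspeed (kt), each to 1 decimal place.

Leg 1: heading 290.1°; drift +3.0° → track 293.1°, groundspeed 178.2 kt
Leg 2: heading 77.4°; drift -2.7° → track 74.7°, groundspeed 180.5 kt
Leg 3: heading 265.8°; drift +3.0° → track 268.8°, groundspeed 174.2 kt
Leg 4: heading 276.5°; drift +3.1° → track 279.6°, groundspeed 175.9 kt

Leg 1: track=293.1°, groundspeed=178.2 kt
Leg 2: track=74.7°, groundspeed=180.5 kt
Leg 3: track=268.8°, groundspeed=174.2 kt
Leg 4: track=279.6°, groundspeed=175.9 kt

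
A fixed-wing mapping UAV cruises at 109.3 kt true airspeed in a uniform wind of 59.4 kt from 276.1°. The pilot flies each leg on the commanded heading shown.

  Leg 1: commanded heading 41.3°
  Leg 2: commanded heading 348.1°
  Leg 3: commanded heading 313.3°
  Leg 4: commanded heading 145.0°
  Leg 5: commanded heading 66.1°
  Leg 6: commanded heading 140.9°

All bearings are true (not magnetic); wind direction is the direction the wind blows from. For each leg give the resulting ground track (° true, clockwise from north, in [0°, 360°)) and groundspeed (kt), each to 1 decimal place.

Leg 1: heading 41.3°; drift +18.7° → track 60.0°, groundspeed 151.5 kt
Leg 2: heading 348.1°; drift +31.8° → track 19.9°, groundspeed 107.1 kt
Leg 3: heading 313.3°; drift +30.1° → track 343.4°, groundspeed 71.6 kt
Leg 4: heading 145.0°; drift -16.8° → track 128.2°, groundspeed 155.0 kt
Leg 5: heading 66.1°; drift +10.5° → track 76.6°, groundspeed 163.5 kt
Leg 6: heading 140.9°; drift -15.4° → track 125.5°, groundspeed 157.1 kt

Leg 1: track=60.0°, groundspeed=151.5 kt
Leg 2: track=19.9°, groundspeed=107.1 kt
Leg 3: track=343.4°, groundspeed=71.6 kt
Leg 4: track=128.2°, groundspeed=155.0 kt
Leg 5: track=76.6°, groundspeed=163.5 kt
Leg 6: track=125.5°, groundspeed=157.1 kt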